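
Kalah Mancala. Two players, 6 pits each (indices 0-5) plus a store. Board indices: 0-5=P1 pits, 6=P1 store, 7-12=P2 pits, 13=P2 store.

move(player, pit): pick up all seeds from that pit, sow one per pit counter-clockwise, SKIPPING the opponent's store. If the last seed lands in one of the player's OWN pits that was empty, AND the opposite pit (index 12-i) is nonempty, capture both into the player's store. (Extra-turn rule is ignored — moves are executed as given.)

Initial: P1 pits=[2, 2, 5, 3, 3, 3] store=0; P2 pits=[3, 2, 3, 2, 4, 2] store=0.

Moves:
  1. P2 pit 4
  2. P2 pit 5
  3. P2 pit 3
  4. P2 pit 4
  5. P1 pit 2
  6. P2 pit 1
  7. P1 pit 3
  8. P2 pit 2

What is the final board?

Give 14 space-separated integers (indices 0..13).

Answer: 0 4 0 0 5 5 2 5 0 0 2 1 2 8

Derivation:
Move 1: P2 pit4 -> P1=[3,3,5,3,3,3](0) P2=[3,2,3,2,0,3](1)
Move 2: P2 pit5 -> P1=[4,4,5,3,3,3](0) P2=[3,2,3,2,0,0](2)
Move 3: P2 pit3 -> P1=[0,4,5,3,3,3](0) P2=[3,2,3,0,1,0](7)
Move 4: P2 pit4 -> P1=[0,4,5,3,3,3](0) P2=[3,2,3,0,0,1](7)
Move 5: P1 pit2 -> P1=[0,4,0,4,4,4](1) P2=[4,2,3,0,0,1](7)
Move 6: P2 pit1 -> P1=[0,4,0,4,4,4](1) P2=[4,0,4,1,0,1](7)
Move 7: P1 pit3 -> P1=[0,4,0,0,5,5](2) P2=[5,0,4,1,0,1](7)
Move 8: P2 pit2 -> P1=[0,4,0,0,5,5](2) P2=[5,0,0,2,1,2](8)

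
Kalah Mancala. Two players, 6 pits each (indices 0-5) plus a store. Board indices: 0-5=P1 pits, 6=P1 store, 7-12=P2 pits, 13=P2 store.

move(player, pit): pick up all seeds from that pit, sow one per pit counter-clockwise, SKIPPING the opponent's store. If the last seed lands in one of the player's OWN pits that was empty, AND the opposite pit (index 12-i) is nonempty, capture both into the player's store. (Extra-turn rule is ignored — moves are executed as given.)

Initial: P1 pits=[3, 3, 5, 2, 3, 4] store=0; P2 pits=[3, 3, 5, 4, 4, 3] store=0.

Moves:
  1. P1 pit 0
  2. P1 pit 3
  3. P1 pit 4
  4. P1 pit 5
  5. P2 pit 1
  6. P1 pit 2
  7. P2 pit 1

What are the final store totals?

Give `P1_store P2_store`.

Answer: 4 1

Derivation:
Move 1: P1 pit0 -> P1=[0,4,6,3,3,4](0) P2=[3,3,5,4,4,3](0)
Move 2: P1 pit3 -> P1=[0,4,6,0,4,5](1) P2=[3,3,5,4,4,3](0)
Move 3: P1 pit4 -> P1=[0,4,6,0,0,6](2) P2=[4,4,5,4,4,3](0)
Move 4: P1 pit5 -> P1=[0,4,6,0,0,0](3) P2=[5,5,6,5,5,3](0)
Move 5: P2 pit1 -> P1=[0,4,6,0,0,0](3) P2=[5,0,7,6,6,4](1)
Move 6: P1 pit2 -> P1=[0,4,0,1,1,1](4) P2=[6,1,7,6,6,4](1)
Move 7: P2 pit1 -> P1=[0,4,0,1,1,1](4) P2=[6,0,8,6,6,4](1)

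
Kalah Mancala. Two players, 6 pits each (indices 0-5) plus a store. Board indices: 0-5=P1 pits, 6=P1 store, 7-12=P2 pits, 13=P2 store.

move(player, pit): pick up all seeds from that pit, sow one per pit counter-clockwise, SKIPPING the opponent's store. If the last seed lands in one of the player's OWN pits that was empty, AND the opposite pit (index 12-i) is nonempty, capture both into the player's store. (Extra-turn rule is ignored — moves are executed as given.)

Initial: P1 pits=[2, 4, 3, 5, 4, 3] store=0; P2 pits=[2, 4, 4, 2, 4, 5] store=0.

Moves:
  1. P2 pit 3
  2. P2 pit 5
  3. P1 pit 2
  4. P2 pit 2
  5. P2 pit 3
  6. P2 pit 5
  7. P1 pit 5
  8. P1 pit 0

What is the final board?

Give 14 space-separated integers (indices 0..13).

Answer: 0 6 1 8 6 0 2 3 5 1 0 7 0 3

Derivation:
Move 1: P2 pit3 -> P1=[2,4,3,5,4,3](0) P2=[2,4,4,0,5,6](0)
Move 2: P2 pit5 -> P1=[3,5,4,6,5,3](0) P2=[2,4,4,0,5,0](1)
Move 3: P1 pit2 -> P1=[3,5,0,7,6,4](1) P2=[2,4,4,0,5,0](1)
Move 4: P2 pit2 -> P1=[3,5,0,7,6,4](1) P2=[2,4,0,1,6,1](2)
Move 5: P2 pit3 -> P1=[3,5,0,7,6,4](1) P2=[2,4,0,0,7,1](2)
Move 6: P2 pit5 -> P1=[3,5,0,7,6,4](1) P2=[2,4,0,0,7,0](3)
Move 7: P1 pit5 -> P1=[3,5,0,7,6,0](2) P2=[3,5,1,0,7,0](3)
Move 8: P1 pit0 -> P1=[0,6,1,8,6,0](2) P2=[3,5,1,0,7,0](3)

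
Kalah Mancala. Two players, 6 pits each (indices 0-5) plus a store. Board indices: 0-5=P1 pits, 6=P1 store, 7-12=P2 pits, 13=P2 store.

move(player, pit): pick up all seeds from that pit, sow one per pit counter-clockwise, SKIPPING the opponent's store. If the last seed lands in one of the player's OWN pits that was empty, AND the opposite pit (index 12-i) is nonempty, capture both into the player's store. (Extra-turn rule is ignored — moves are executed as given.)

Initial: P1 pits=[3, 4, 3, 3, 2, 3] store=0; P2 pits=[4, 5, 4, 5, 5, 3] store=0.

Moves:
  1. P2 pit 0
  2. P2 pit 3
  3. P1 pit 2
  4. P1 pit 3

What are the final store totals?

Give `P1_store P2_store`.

Move 1: P2 pit0 -> P1=[3,4,3,3,2,3](0) P2=[0,6,5,6,6,3](0)
Move 2: P2 pit3 -> P1=[4,5,4,3,2,3](0) P2=[0,6,5,0,7,4](1)
Move 3: P1 pit2 -> P1=[4,5,0,4,3,4](1) P2=[0,6,5,0,7,4](1)
Move 4: P1 pit3 -> P1=[4,5,0,0,4,5](2) P2=[1,6,5,0,7,4](1)

Answer: 2 1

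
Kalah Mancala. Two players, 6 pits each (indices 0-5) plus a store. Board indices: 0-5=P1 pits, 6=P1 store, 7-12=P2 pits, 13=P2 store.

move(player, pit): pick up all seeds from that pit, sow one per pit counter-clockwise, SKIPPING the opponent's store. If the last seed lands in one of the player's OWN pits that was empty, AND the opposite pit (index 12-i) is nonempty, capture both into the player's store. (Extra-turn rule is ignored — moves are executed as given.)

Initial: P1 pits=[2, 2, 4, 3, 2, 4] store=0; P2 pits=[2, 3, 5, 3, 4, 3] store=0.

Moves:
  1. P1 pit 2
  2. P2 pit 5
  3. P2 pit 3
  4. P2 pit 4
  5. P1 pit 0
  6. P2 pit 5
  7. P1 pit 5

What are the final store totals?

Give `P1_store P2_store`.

Move 1: P1 pit2 -> P1=[2,2,0,4,3,5](1) P2=[2,3,5,3,4,3](0)
Move 2: P2 pit5 -> P1=[3,3,0,4,3,5](1) P2=[2,3,5,3,4,0](1)
Move 3: P2 pit3 -> P1=[3,3,0,4,3,5](1) P2=[2,3,5,0,5,1](2)
Move 4: P2 pit4 -> P1=[4,4,1,4,3,5](1) P2=[2,3,5,0,0,2](3)
Move 5: P1 pit0 -> P1=[0,5,2,5,4,5](1) P2=[2,3,5,0,0,2](3)
Move 6: P2 pit5 -> P1=[1,5,2,5,4,5](1) P2=[2,3,5,0,0,0](4)
Move 7: P1 pit5 -> P1=[1,5,2,5,4,0](2) P2=[3,4,6,1,0,0](4)

Answer: 2 4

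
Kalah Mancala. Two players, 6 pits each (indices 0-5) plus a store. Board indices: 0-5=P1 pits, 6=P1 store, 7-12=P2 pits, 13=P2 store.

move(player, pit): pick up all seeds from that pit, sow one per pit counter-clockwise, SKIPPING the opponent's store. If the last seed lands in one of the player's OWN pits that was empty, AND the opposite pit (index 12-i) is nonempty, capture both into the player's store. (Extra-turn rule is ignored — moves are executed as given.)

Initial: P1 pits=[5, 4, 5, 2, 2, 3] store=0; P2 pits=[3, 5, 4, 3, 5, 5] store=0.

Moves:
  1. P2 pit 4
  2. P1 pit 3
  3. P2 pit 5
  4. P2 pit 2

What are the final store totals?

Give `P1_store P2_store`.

Move 1: P2 pit4 -> P1=[6,5,6,2,2,3](0) P2=[3,5,4,3,0,6](1)
Move 2: P1 pit3 -> P1=[6,5,6,0,3,4](0) P2=[3,5,4,3,0,6](1)
Move 3: P2 pit5 -> P1=[7,6,7,1,4,4](0) P2=[3,5,4,3,0,0](2)
Move 4: P2 pit2 -> P1=[7,6,7,1,4,4](0) P2=[3,5,0,4,1,1](3)

Answer: 0 3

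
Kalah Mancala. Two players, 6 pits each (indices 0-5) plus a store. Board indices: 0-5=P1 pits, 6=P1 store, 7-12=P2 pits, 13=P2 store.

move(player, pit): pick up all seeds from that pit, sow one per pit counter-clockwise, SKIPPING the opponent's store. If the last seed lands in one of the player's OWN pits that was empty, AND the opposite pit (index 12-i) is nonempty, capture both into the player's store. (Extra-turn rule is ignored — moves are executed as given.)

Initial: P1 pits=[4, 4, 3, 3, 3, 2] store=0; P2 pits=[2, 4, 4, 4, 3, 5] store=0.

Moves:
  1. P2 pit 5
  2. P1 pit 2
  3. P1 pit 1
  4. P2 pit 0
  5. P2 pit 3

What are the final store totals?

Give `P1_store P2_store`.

Answer: 2 2

Derivation:
Move 1: P2 pit5 -> P1=[5,5,4,4,3,2](0) P2=[2,4,4,4,3,0](1)
Move 2: P1 pit2 -> P1=[5,5,0,5,4,3](1) P2=[2,4,4,4,3,0](1)
Move 3: P1 pit1 -> P1=[5,0,1,6,5,4](2) P2=[2,4,4,4,3,0](1)
Move 4: P2 pit0 -> P1=[5,0,1,6,5,4](2) P2=[0,5,5,4,3,0](1)
Move 5: P2 pit3 -> P1=[6,0,1,6,5,4](2) P2=[0,5,5,0,4,1](2)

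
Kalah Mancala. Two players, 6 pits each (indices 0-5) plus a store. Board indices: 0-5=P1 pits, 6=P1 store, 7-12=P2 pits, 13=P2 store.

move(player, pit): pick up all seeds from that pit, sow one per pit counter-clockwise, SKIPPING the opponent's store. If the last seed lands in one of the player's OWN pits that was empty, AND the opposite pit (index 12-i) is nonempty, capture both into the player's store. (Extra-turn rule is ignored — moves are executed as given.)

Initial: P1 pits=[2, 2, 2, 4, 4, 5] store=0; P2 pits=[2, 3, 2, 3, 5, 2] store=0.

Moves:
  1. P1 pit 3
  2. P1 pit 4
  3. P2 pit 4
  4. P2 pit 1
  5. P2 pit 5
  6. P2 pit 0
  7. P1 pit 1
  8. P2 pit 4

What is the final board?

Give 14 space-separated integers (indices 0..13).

Answer: 4 0 5 1 1 8 2 0 1 5 5 0 1 3

Derivation:
Move 1: P1 pit3 -> P1=[2,2,2,0,5,6](1) P2=[3,3,2,3,5,2](0)
Move 2: P1 pit4 -> P1=[2,2,2,0,0,7](2) P2=[4,4,3,3,5,2](0)
Move 3: P2 pit4 -> P1=[3,3,3,0,0,7](2) P2=[4,4,3,3,0,3](1)
Move 4: P2 pit1 -> P1=[3,3,3,0,0,7](2) P2=[4,0,4,4,1,4](1)
Move 5: P2 pit5 -> P1=[4,4,4,0,0,7](2) P2=[4,0,4,4,1,0](2)
Move 6: P2 pit0 -> P1=[4,4,4,0,0,7](2) P2=[0,1,5,5,2,0](2)
Move 7: P1 pit1 -> P1=[4,0,5,1,1,8](2) P2=[0,1,5,5,2,0](2)
Move 8: P2 pit4 -> P1=[4,0,5,1,1,8](2) P2=[0,1,5,5,0,1](3)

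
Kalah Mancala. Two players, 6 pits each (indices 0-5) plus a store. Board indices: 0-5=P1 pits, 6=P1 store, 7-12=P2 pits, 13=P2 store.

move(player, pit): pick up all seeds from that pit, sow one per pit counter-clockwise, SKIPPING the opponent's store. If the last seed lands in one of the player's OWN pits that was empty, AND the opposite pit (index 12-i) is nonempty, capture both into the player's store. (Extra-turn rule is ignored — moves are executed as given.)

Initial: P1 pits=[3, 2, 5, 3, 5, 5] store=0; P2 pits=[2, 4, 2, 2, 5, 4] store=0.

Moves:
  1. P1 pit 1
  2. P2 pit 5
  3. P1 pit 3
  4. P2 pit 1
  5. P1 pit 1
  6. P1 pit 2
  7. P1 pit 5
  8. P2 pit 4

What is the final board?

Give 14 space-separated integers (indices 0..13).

Answer: 1 1 1 2 8 0 3 5 2 5 5 0 2 7

Derivation:
Move 1: P1 pit1 -> P1=[3,0,6,4,5,5](0) P2=[2,4,2,2,5,4](0)
Move 2: P2 pit5 -> P1=[4,1,7,4,5,5](0) P2=[2,4,2,2,5,0](1)
Move 3: P1 pit3 -> P1=[4,1,7,0,6,6](1) P2=[3,4,2,2,5,0](1)
Move 4: P2 pit1 -> P1=[0,1,7,0,6,6](1) P2=[3,0,3,3,6,0](6)
Move 5: P1 pit1 -> P1=[0,0,8,0,6,6](1) P2=[3,0,3,3,6,0](6)
Move 6: P1 pit2 -> P1=[0,0,0,1,7,7](2) P2=[4,1,4,4,6,0](6)
Move 7: P1 pit5 -> P1=[0,0,0,1,7,0](3) P2=[5,2,5,5,7,1](6)
Move 8: P2 pit4 -> P1=[1,1,1,2,8,0](3) P2=[5,2,5,5,0,2](7)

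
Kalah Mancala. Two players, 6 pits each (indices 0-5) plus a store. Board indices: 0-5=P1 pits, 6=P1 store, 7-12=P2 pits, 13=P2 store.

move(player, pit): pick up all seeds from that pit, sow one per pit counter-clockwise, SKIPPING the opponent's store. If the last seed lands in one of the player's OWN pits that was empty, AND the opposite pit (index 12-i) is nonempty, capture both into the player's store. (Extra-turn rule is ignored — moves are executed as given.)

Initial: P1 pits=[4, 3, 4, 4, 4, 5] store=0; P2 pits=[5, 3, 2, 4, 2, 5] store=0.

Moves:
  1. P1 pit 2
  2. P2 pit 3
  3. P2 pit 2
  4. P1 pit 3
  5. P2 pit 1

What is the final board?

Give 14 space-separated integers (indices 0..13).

Move 1: P1 pit2 -> P1=[4,3,0,5,5,6](1) P2=[5,3,2,4,2,5](0)
Move 2: P2 pit3 -> P1=[5,3,0,5,5,6](1) P2=[5,3,2,0,3,6](1)
Move 3: P2 pit2 -> P1=[5,3,0,5,5,6](1) P2=[5,3,0,1,4,6](1)
Move 4: P1 pit3 -> P1=[5,3,0,0,6,7](2) P2=[6,4,0,1,4,6](1)
Move 5: P2 pit1 -> P1=[5,3,0,0,6,7](2) P2=[6,0,1,2,5,7](1)

Answer: 5 3 0 0 6 7 2 6 0 1 2 5 7 1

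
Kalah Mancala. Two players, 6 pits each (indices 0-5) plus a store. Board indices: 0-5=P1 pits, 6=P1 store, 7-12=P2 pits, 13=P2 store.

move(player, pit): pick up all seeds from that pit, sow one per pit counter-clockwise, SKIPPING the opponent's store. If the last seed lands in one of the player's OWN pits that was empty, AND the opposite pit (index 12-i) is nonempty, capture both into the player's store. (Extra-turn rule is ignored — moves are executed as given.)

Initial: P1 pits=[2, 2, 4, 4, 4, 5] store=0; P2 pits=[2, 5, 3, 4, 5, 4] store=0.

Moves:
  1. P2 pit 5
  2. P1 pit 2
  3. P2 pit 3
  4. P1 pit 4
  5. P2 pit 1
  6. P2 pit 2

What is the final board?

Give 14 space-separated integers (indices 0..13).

Answer: 6 3 0 5 0 7 2 4 0 0 2 8 3 4

Derivation:
Move 1: P2 pit5 -> P1=[3,3,5,4,4,5](0) P2=[2,5,3,4,5,0](1)
Move 2: P1 pit2 -> P1=[3,3,0,5,5,6](1) P2=[3,5,3,4,5,0](1)
Move 3: P2 pit3 -> P1=[4,3,0,5,5,6](1) P2=[3,5,3,0,6,1](2)
Move 4: P1 pit4 -> P1=[4,3,0,5,0,7](2) P2=[4,6,4,0,6,1](2)
Move 5: P2 pit1 -> P1=[5,3,0,5,0,7](2) P2=[4,0,5,1,7,2](3)
Move 6: P2 pit2 -> P1=[6,3,0,5,0,7](2) P2=[4,0,0,2,8,3](4)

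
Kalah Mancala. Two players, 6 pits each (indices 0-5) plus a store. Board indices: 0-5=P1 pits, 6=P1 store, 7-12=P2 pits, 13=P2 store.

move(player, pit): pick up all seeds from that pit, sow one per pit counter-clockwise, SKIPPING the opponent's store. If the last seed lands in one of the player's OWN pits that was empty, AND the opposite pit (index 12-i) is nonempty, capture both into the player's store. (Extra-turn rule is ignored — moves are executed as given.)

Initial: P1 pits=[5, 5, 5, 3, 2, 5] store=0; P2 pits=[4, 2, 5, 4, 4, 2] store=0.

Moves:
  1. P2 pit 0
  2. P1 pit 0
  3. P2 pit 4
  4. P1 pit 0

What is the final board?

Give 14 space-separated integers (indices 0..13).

Move 1: P2 pit0 -> P1=[5,5,5,3,2,5](0) P2=[0,3,6,5,5,2](0)
Move 2: P1 pit0 -> P1=[0,6,6,4,3,6](0) P2=[0,3,6,5,5,2](0)
Move 3: P2 pit4 -> P1=[1,7,7,4,3,6](0) P2=[0,3,6,5,0,3](1)
Move 4: P1 pit0 -> P1=[0,8,7,4,3,6](0) P2=[0,3,6,5,0,3](1)

Answer: 0 8 7 4 3 6 0 0 3 6 5 0 3 1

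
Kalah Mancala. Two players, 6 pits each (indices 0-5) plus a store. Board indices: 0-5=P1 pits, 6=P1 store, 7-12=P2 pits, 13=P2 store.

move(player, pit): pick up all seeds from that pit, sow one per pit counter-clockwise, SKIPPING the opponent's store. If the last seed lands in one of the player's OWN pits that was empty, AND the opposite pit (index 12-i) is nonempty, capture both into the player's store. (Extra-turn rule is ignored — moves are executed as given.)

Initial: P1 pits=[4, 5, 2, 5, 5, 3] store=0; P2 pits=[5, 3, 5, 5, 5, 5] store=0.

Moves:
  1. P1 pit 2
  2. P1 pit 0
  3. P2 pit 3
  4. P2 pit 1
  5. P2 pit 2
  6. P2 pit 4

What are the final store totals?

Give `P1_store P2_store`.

Move 1: P1 pit2 -> P1=[4,5,0,6,6,3](0) P2=[5,3,5,5,5,5](0)
Move 2: P1 pit0 -> P1=[0,6,1,7,7,3](0) P2=[5,3,5,5,5,5](0)
Move 3: P2 pit3 -> P1=[1,7,1,7,7,3](0) P2=[5,3,5,0,6,6](1)
Move 4: P2 pit1 -> P1=[1,7,1,7,7,3](0) P2=[5,0,6,1,7,6](1)
Move 5: P2 pit2 -> P1=[2,8,1,7,7,3](0) P2=[5,0,0,2,8,7](2)
Move 6: P2 pit4 -> P1=[3,9,2,8,8,4](0) P2=[5,0,0,2,0,8](3)

Answer: 0 3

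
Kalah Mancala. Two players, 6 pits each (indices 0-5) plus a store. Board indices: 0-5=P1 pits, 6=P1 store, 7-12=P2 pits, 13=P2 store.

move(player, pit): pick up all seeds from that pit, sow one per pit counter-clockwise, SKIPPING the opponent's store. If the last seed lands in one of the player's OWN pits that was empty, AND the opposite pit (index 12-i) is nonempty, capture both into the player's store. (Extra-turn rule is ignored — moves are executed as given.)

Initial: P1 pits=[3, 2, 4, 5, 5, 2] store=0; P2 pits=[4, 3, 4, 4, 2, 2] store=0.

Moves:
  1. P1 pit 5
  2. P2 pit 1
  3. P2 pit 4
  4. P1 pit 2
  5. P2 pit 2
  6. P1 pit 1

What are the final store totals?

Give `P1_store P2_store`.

Move 1: P1 pit5 -> P1=[3,2,4,5,5,0](1) P2=[5,3,4,4,2,2](0)
Move 2: P2 pit1 -> P1=[3,2,4,5,5,0](1) P2=[5,0,5,5,3,2](0)
Move 3: P2 pit4 -> P1=[4,2,4,5,5,0](1) P2=[5,0,5,5,0,3](1)
Move 4: P1 pit2 -> P1=[4,2,0,6,6,1](2) P2=[5,0,5,5,0,3](1)
Move 5: P2 pit2 -> P1=[5,2,0,6,6,1](2) P2=[5,0,0,6,1,4](2)
Move 6: P1 pit1 -> P1=[5,0,1,7,6,1](2) P2=[5,0,0,6,1,4](2)

Answer: 2 2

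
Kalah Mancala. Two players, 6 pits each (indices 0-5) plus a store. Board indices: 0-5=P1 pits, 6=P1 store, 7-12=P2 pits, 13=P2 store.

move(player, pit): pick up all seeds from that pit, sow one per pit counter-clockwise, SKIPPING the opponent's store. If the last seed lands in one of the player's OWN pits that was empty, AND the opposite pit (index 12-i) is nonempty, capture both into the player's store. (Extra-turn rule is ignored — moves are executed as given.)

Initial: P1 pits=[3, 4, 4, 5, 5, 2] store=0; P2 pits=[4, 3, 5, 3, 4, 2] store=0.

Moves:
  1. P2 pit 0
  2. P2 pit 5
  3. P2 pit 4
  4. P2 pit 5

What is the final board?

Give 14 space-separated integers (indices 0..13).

Answer: 5 5 5 5 5 2 0 0 4 6 4 0 0 3

Derivation:
Move 1: P2 pit0 -> P1=[3,4,4,5,5,2](0) P2=[0,4,6,4,5,2](0)
Move 2: P2 pit5 -> P1=[4,4,4,5,5,2](0) P2=[0,4,6,4,5,0](1)
Move 3: P2 pit4 -> P1=[5,5,5,5,5,2](0) P2=[0,4,6,4,0,1](2)
Move 4: P2 pit5 -> P1=[5,5,5,5,5,2](0) P2=[0,4,6,4,0,0](3)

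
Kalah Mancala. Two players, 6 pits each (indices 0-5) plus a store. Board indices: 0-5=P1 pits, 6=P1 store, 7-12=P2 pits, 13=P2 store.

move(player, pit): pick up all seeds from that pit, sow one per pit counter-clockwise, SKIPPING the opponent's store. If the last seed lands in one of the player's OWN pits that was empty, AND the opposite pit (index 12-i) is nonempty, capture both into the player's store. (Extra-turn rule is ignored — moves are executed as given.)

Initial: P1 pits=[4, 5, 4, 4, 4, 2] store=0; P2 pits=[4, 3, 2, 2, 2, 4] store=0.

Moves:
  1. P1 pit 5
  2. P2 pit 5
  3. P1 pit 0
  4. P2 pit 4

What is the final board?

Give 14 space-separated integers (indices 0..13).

Answer: 0 7 6 5 5 0 7 0 3 2 2 0 1 2

Derivation:
Move 1: P1 pit5 -> P1=[4,5,4,4,4,0](1) P2=[5,3,2,2,2,4](0)
Move 2: P2 pit5 -> P1=[5,6,5,4,4,0](1) P2=[5,3,2,2,2,0](1)
Move 3: P1 pit0 -> P1=[0,7,6,5,5,0](7) P2=[0,3,2,2,2,0](1)
Move 4: P2 pit4 -> P1=[0,7,6,5,5,0](7) P2=[0,3,2,2,0,1](2)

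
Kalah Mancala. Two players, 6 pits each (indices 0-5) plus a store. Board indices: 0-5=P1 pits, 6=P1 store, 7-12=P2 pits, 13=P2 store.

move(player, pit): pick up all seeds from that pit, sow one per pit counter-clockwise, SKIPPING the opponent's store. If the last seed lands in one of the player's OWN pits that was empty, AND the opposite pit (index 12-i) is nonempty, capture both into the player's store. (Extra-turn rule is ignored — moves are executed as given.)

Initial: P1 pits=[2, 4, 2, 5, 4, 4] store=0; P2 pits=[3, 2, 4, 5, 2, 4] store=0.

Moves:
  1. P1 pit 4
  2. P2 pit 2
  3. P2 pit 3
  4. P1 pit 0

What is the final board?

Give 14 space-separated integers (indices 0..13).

Answer: 0 6 4 6 0 5 1 4 3 0 0 4 6 2

Derivation:
Move 1: P1 pit4 -> P1=[2,4,2,5,0,5](1) P2=[4,3,4,5,2,4](0)
Move 2: P2 pit2 -> P1=[2,4,2,5,0,5](1) P2=[4,3,0,6,3,5](1)
Move 3: P2 pit3 -> P1=[3,5,3,5,0,5](1) P2=[4,3,0,0,4,6](2)
Move 4: P1 pit0 -> P1=[0,6,4,6,0,5](1) P2=[4,3,0,0,4,6](2)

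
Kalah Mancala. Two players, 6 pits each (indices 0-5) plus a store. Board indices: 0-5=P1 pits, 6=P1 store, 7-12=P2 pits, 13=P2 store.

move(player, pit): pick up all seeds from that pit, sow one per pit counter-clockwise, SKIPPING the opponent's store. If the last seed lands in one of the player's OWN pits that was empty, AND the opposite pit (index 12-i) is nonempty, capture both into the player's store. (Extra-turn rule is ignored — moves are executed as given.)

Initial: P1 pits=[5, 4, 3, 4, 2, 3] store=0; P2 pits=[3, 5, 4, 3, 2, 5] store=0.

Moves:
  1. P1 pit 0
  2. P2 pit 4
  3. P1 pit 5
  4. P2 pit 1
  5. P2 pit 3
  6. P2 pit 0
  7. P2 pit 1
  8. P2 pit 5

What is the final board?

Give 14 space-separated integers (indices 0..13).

Move 1: P1 pit0 -> P1=[0,5,4,5,3,4](0) P2=[3,5,4,3,2,5](0)
Move 2: P2 pit4 -> P1=[0,5,4,5,3,4](0) P2=[3,5,4,3,0,6](1)
Move 3: P1 pit5 -> P1=[0,5,4,5,3,0](1) P2=[4,6,5,3,0,6](1)
Move 4: P2 pit1 -> P1=[1,5,4,5,3,0](1) P2=[4,0,6,4,1,7](2)
Move 5: P2 pit3 -> P1=[2,5,4,5,3,0](1) P2=[4,0,6,0,2,8](3)
Move 6: P2 pit0 -> P1=[2,5,4,5,3,0](1) P2=[0,1,7,1,3,8](3)
Move 7: P2 pit1 -> P1=[2,5,4,5,3,0](1) P2=[0,0,8,1,3,8](3)
Move 8: P2 pit5 -> P1=[3,6,5,6,4,0](1) P2=[0,0,8,1,3,0](6)

Answer: 3 6 5 6 4 0 1 0 0 8 1 3 0 6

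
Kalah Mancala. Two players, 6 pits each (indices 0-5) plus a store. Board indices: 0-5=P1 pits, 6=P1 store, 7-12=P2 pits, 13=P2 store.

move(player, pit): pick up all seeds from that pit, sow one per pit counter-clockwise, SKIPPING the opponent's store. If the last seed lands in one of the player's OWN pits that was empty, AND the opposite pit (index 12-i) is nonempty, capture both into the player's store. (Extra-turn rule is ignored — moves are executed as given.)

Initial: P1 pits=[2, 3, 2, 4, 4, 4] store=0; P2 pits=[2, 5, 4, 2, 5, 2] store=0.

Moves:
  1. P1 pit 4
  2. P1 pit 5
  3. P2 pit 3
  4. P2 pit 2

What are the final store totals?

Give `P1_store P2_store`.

Move 1: P1 pit4 -> P1=[2,3,2,4,0,5](1) P2=[3,6,4,2,5,2](0)
Move 2: P1 pit5 -> P1=[2,3,2,4,0,0](2) P2=[4,7,5,3,5,2](0)
Move 3: P2 pit3 -> P1=[2,3,2,4,0,0](2) P2=[4,7,5,0,6,3](1)
Move 4: P2 pit2 -> P1=[3,3,2,4,0,0](2) P2=[4,7,0,1,7,4](2)

Answer: 2 2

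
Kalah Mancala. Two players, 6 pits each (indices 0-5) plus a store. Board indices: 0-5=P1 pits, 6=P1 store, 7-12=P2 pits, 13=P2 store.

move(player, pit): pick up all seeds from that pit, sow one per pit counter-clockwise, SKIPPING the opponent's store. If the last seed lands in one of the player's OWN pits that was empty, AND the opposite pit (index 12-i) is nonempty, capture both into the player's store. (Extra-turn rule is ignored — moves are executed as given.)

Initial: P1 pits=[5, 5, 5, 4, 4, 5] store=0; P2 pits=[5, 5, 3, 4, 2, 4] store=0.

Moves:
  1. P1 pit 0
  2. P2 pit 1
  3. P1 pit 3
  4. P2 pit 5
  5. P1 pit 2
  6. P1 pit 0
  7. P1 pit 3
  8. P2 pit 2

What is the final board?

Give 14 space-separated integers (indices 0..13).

Move 1: P1 pit0 -> P1=[0,6,6,5,5,6](0) P2=[5,5,3,4,2,4](0)
Move 2: P2 pit1 -> P1=[0,6,6,5,5,6](0) P2=[5,0,4,5,3,5](1)
Move 3: P1 pit3 -> P1=[0,6,6,0,6,7](1) P2=[6,1,4,5,3,5](1)
Move 4: P2 pit5 -> P1=[1,7,7,1,6,7](1) P2=[6,1,4,5,3,0](2)
Move 5: P1 pit2 -> P1=[1,7,0,2,7,8](2) P2=[7,2,5,5,3,0](2)
Move 6: P1 pit0 -> P1=[0,8,0,2,7,8](2) P2=[7,2,5,5,3,0](2)
Move 7: P1 pit3 -> P1=[0,8,0,0,8,9](2) P2=[7,2,5,5,3,0](2)
Move 8: P2 pit2 -> P1=[1,8,0,0,8,9](2) P2=[7,2,0,6,4,1](3)

Answer: 1 8 0 0 8 9 2 7 2 0 6 4 1 3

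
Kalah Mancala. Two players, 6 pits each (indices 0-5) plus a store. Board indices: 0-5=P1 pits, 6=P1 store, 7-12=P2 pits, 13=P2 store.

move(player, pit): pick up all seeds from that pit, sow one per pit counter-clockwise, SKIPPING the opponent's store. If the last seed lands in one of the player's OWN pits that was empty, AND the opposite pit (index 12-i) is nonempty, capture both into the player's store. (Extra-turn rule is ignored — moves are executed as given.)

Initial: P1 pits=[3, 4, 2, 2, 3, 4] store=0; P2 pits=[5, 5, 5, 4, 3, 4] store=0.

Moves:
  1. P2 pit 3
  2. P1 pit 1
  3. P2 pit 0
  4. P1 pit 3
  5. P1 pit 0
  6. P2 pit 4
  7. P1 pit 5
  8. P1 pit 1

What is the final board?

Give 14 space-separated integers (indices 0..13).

Move 1: P2 pit3 -> P1=[4,4,2,2,3,4](0) P2=[5,5,5,0,4,5](1)
Move 2: P1 pit1 -> P1=[4,0,3,3,4,5](0) P2=[5,5,5,0,4,5](1)
Move 3: P2 pit0 -> P1=[4,0,3,3,4,5](0) P2=[0,6,6,1,5,6](1)
Move 4: P1 pit3 -> P1=[4,0,3,0,5,6](1) P2=[0,6,6,1,5,6](1)
Move 5: P1 pit0 -> P1=[0,1,4,1,6,6](1) P2=[0,6,6,1,5,6](1)
Move 6: P2 pit4 -> P1=[1,2,5,1,6,6](1) P2=[0,6,6,1,0,7](2)
Move 7: P1 pit5 -> P1=[1,2,5,1,6,0](2) P2=[1,7,7,2,1,7](2)
Move 8: P1 pit1 -> P1=[1,0,6,2,6,0](2) P2=[1,7,7,2,1,7](2)

Answer: 1 0 6 2 6 0 2 1 7 7 2 1 7 2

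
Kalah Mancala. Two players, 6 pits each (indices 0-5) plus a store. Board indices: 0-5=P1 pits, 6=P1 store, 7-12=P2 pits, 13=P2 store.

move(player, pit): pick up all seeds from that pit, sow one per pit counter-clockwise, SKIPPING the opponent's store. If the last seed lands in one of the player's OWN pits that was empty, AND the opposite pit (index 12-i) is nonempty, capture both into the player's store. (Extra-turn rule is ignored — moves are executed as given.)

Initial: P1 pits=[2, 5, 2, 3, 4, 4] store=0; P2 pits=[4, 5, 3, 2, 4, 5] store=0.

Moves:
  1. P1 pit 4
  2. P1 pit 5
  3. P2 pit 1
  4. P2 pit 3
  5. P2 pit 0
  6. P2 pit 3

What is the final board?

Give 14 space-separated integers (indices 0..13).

Move 1: P1 pit4 -> P1=[2,5,2,3,0,5](1) P2=[5,6,3,2,4,5](0)
Move 2: P1 pit5 -> P1=[2,5,2,3,0,0](2) P2=[6,7,4,3,4,5](0)
Move 3: P2 pit1 -> P1=[3,6,2,3,0,0](2) P2=[6,0,5,4,5,6](1)
Move 4: P2 pit3 -> P1=[4,6,2,3,0,0](2) P2=[6,0,5,0,6,7](2)
Move 5: P2 pit0 -> P1=[4,6,2,3,0,0](2) P2=[0,1,6,1,7,8](3)
Move 6: P2 pit3 -> P1=[4,6,2,3,0,0](2) P2=[0,1,6,0,8,8](3)

Answer: 4 6 2 3 0 0 2 0 1 6 0 8 8 3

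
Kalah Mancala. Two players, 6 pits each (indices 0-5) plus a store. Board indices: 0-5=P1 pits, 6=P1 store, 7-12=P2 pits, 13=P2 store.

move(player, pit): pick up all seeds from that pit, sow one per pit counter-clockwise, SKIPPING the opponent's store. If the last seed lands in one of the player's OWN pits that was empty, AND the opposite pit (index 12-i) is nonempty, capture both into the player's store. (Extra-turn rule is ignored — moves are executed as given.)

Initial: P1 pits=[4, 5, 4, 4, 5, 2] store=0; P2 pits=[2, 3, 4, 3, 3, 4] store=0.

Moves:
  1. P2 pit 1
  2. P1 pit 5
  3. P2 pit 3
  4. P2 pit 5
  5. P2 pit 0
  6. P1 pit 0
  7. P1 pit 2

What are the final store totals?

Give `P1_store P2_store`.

Answer: 2 8

Derivation:
Move 1: P2 pit1 -> P1=[4,5,4,4,5,2](0) P2=[2,0,5,4,4,4](0)
Move 2: P1 pit5 -> P1=[4,5,4,4,5,0](1) P2=[3,0,5,4,4,4](0)
Move 3: P2 pit3 -> P1=[5,5,4,4,5,0](1) P2=[3,0,5,0,5,5](1)
Move 4: P2 pit5 -> P1=[6,6,5,5,5,0](1) P2=[3,0,5,0,5,0](2)
Move 5: P2 pit0 -> P1=[6,6,0,5,5,0](1) P2=[0,1,6,0,5,0](8)
Move 6: P1 pit0 -> P1=[0,7,1,6,6,1](2) P2=[0,1,6,0,5,0](8)
Move 7: P1 pit2 -> P1=[0,7,0,7,6,1](2) P2=[0,1,6,0,5,0](8)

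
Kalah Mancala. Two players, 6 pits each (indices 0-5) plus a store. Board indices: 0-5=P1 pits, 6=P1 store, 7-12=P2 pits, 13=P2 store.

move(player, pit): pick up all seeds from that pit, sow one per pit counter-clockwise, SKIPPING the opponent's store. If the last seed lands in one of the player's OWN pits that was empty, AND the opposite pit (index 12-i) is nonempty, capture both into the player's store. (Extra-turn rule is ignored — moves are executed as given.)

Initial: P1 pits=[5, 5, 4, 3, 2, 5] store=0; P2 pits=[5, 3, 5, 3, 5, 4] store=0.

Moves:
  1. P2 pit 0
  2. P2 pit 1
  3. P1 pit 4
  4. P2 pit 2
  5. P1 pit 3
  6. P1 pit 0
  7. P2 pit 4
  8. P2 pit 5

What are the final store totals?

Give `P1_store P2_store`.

Move 1: P2 pit0 -> P1=[5,5,4,3,2,5](0) P2=[0,4,6,4,6,5](0)
Move 2: P2 pit1 -> P1=[5,5,4,3,2,5](0) P2=[0,0,7,5,7,6](0)
Move 3: P1 pit4 -> P1=[5,5,4,3,0,6](1) P2=[0,0,7,5,7,6](0)
Move 4: P2 pit2 -> P1=[6,6,5,3,0,6](1) P2=[0,0,0,6,8,7](1)
Move 5: P1 pit3 -> P1=[6,6,5,0,1,7](2) P2=[0,0,0,6,8,7](1)
Move 6: P1 pit0 -> P1=[0,7,6,1,2,8](3) P2=[0,0,0,6,8,7](1)
Move 7: P2 pit4 -> P1=[1,8,7,2,3,9](3) P2=[0,0,0,6,0,8](2)
Move 8: P2 pit5 -> P1=[2,9,8,3,4,0](3) P2=[0,0,0,6,0,0](14)

Answer: 3 14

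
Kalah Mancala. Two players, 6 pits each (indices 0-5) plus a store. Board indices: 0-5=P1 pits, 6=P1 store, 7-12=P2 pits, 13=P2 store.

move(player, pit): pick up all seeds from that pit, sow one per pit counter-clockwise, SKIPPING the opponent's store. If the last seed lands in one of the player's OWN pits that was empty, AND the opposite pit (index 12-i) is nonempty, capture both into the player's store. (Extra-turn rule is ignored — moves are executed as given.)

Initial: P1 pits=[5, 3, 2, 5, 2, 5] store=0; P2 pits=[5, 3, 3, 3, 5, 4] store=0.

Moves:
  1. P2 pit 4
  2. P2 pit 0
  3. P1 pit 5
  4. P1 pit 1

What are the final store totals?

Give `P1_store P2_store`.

Move 1: P2 pit4 -> P1=[6,4,3,5,2,5](0) P2=[5,3,3,3,0,5](1)
Move 2: P2 pit0 -> P1=[6,4,3,5,2,5](0) P2=[0,4,4,4,1,6](1)
Move 3: P1 pit5 -> P1=[6,4,3,5,2,0](1) P2=[1,5,5,5,1,6](1)
Move 4: P1 pit1 -> P1=[6,0,4,6,3,0](3) P2=[0,5,5,5,1,6](1)

Answer: 3 1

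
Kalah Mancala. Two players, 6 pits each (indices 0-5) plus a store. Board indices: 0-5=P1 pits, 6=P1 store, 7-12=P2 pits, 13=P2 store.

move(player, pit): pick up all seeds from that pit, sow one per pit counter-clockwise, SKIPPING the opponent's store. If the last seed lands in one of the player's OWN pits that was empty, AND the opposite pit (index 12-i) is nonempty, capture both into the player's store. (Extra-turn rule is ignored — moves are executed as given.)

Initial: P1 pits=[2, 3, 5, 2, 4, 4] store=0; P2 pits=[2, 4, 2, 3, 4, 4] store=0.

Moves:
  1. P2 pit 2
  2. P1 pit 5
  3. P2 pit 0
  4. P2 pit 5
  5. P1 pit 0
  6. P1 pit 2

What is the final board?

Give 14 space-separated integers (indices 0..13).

Answer: 0 5 0 4 5 1 2 1 7 3 5 5 0 1

Derivation:
Move 1: P2 pit2 -> P1=[2,3,5,2,4,4](0) P2=[2,4,0,4,5,4](0)
Move 2: P1 pit5 -> P1=[2,3,5,2,4,0](1) P2=[3,5,1,4,5,4](0)
Move 3: P2 pit0 -> P1=[2,3,5,2,4,0](1) P2=[0,6,2,5,5,4](0)
Move 4: P2 pit5 -> P1=[3,4,6,2,4,0](1) P2=[0,6,2,5,5,0](1)
Move 5: P1 pit0 -> P1=[0,5,7,3,4,0](1) P2=[0,6,2,5,5,0](1)
Move 6: P1 pit2 -> P1=[0,5,0,4,5,1](2) P2=[1,7,3,5,5,0](1)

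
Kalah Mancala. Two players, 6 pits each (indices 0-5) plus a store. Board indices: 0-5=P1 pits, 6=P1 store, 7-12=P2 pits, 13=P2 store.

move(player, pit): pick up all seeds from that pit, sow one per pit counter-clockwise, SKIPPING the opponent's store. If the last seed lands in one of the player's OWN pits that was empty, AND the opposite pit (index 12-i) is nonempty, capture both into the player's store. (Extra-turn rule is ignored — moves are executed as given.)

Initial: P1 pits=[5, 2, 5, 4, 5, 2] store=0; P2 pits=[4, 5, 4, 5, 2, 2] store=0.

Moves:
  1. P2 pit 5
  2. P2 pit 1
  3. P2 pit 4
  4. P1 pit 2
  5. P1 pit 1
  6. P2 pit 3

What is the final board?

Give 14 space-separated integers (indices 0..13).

Answer: 8 1 2 6 6 3 1 5 0 5 0 1 3 4

Derivation:
Move 1: P2 pit5 -> P1=[6,2,5,4,5,2](0) P2=[4,5,4,5,2,0](1)
Move 2: P2 pit1 -> P1=[6,2,5,4,5,2](0) P2=[4,0,5,6,3,1](2)
Move 3: P2 pit4 -> P1=[7,2,5,4,5,2](0) P2=[4,0,5,6,0,2](3)
Move 4: P1 pit2 -> P1=[7,2,0,5,6,3](1) P2=[5,0,5,6,0,2](3)
Move 5: P1 pit1 -> P1=[7,0,1,6,6,3](1) P2=[5,0,5,6,0,2](3)
Move 6: P2 pit3 -> P1=[8,1,2,6,6,3](1) P2=[5,0,5,0,1,3](4)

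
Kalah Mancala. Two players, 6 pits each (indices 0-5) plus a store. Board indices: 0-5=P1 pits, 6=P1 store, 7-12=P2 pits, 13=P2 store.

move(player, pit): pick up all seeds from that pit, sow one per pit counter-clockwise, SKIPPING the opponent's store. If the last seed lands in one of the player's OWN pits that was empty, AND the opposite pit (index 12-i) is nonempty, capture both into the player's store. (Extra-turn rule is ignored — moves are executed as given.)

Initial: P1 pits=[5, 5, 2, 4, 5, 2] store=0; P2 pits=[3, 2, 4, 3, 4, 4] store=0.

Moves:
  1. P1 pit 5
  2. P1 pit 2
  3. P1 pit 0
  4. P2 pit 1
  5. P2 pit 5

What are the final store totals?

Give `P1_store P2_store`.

Move 1: P1 pit5 -> P1=[5,5,2,4,5,0](1) P2=[4,2,4,3,4,4](0)
Move 2: P1 pit2 -> P1=[5,5,0,5,6,0](1) P2=[4,2,4,3,4,4](0)
Move 3: P1 pit0 -> P1=[0,6,1,6,7,0](6) P2=[0,2,4,3,4,4](0)
Move 4: P2 pit1 -> P1=[0,6,1,6,7,0](6) P2=[0,0,5,4,4,4](0)
Move 5: P2 pit5 -> P1=[1,7,2,6,7,0](6) P2=[0,0,5,4,4,0](1)

Answer: 6 1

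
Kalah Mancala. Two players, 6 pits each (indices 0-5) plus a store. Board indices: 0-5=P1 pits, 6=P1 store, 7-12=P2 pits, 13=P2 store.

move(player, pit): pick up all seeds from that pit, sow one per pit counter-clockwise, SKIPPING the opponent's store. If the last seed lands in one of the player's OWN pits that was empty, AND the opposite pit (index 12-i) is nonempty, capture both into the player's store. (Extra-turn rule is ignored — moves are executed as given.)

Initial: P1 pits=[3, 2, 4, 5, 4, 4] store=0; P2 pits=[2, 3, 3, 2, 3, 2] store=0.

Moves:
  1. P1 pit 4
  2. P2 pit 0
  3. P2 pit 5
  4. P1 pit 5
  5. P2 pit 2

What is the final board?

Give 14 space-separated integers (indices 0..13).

Answer: 5 2 4 5 0 0 2 1 6 0 5 4 1 2

Derivation:
Move 1: P1 pit4 -> P1=[3,2,4,5,0,5](1) P2=[3,4,3,2,3,2](0)
Move 2: P2 pit0 -> P1=[3,2,4,5,0,5](1) P2=[0,5,4,3,3,2](0)
Move 3: P2 pit5 -> P1=[4,2,4,5,0,5](1) P2=[0,5,4,3,3,0](1)
Move 4: P1 pit5 -> P1=[4,2,4,5,0,0](2) P2=[1,6,5,4,3,0](1)
Move 5: P2 pit2 -> P1=[5,2,4,5,0,0](2) P2=[1,6,0,5,4,1](2)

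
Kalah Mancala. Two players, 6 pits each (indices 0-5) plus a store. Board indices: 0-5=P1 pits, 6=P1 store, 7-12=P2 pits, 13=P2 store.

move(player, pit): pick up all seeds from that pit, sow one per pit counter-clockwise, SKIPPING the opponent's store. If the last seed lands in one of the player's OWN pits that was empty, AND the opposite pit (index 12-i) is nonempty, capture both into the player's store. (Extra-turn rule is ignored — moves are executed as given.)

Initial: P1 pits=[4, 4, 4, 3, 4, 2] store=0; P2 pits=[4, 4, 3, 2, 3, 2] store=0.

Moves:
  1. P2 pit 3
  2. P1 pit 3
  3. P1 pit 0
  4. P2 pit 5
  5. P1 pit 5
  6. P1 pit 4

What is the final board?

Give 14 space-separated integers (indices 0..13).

Answer: 1 6 5 1 0 1 3 6 6 4 1 4 0 1

Derivation:
Move 1: P2 pit3 -> P1=[4,4,4,3,4,2](0) P2=[4,4,3,0,4,3](0)
Move 2: P1 pit3 -> P1=[4,4,4,0,5,3](1) P2=[4,4,3,0,4,3](0)
Move 3: P1 pit0 -> P1=[0,5,5,1,6,3](1) P2=[4,4,3,0,4,3](0)
Move 4: P2 pit5 -> P1=[1,6,5,1,6,3](1) P2=[4,4,3,0,4,0](1)
Move 5: P1 pit5 -> P1=[1,6,5,1,6,0](2) P2=[5,5,3,0,4,0](1)
Move 6: P1 pit4 -> P1=[1,6,5,1,0,1](3) P2=[6,6,4,1,4,0](1)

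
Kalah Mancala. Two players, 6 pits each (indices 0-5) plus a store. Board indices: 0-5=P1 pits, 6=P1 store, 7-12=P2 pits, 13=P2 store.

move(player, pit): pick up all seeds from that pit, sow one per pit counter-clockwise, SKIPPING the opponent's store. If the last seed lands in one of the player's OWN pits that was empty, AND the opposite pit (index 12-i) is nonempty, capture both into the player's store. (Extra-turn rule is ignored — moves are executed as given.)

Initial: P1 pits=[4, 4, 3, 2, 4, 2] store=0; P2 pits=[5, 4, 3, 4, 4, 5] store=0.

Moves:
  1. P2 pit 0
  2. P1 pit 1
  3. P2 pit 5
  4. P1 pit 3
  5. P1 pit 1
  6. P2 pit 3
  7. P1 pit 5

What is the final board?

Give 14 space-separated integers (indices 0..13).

Move 1: P2 pit0 -> P1=[4,4,3,2,4,2](0) P2=[0,5,4,5,5,6](0)
Move 2: P1 pit1 -> P1=[4,0,4,3,5,3](0) P2=[0,5,4,5,5,6](0)
Move 3: P2 pit5 -> P1=[5,1,5,4,6,3](0) P2=[0,5,4,5,5,0](1)
Move 4: P1 pit3 -> P1=[5,1,5,0,7,4](1) P2=[1,5,4,5,5,0](1)
Move 5: P1 pit1 -> P1=[5,0,6,0,7,4](1) P2=[1,5,4,5,5,0](1)
Move 6: P2 pit3 -> P1=[6,1,6,0,7,4](1) P2=[1,5,4,0,6,1](2)
Move 7: P1 pit5 -> P1=[6,1,6,0,7,0](2) P2=[2,6,5,0,6,1](2)

Answer: 6 1 6 0 7 0 2 2 6 5 0 6 1 2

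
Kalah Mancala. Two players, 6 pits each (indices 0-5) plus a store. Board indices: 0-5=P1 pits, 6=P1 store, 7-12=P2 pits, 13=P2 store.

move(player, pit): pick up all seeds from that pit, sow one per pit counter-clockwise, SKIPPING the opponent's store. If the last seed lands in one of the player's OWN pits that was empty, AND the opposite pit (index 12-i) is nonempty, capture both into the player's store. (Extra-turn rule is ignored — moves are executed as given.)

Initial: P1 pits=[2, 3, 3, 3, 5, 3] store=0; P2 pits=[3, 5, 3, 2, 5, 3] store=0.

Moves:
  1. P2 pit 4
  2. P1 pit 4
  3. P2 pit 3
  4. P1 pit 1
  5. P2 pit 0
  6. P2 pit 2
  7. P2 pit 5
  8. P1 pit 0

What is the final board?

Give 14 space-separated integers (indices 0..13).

Move 1: P2 pit4 -> P1=[3,4,4,3,5,3](0) P2=[3,5,3,2,0,4](1)
Move 2: P1 pit4 -> P1=[3,4,4,3,0,4](1) P2=[4,6,4,2,0,4](1)
Move 3: P2 pit3 -> P1=[3,4,4,3,0,4](1) P2=[4,6,4,0,1,5](1)
Move 4: P1 pit1 -> P1=[3,0,5,4,1,5](1) P2=[4,6,4,0,1,5](1)
Move 5: P2 pit0 -> P1=[3,0,5,4,1,5](1) P2=[0,7,5,1,2,5](1)
Move 6: P2 pit2 -> P1=[4,0,5,4,1,5](1) P2=[0,7,0,2,3,6](2)
Move 7: P2 pit5 -> P1=[5,1,6,5,2,5](1) P2=[0,7,0,2,3,0](3)
Move 8: P1 pit0 -> P1=[0,2,7,6,3,6](1) P2=[0,7,0,2,3,0](3)

Answer: 0 2 7 6 3 6 1 0 7 0 2 3 0 3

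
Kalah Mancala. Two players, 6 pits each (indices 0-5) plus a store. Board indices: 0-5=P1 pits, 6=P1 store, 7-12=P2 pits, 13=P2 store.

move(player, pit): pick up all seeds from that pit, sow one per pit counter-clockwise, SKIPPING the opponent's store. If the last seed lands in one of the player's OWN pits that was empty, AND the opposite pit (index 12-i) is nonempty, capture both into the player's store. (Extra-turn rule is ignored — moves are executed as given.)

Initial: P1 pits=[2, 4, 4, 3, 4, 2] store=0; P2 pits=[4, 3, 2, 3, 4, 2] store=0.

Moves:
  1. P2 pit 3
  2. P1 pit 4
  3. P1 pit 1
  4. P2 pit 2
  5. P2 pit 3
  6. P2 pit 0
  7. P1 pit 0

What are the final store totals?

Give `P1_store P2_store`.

Answer: 1 1

Derivation:
Move 1: P2 pit3 -> P1=[2,4,4,3,4,2](0) P2=[4,3,2,0,5,3](1)
Move 2: P1 pit4 -> P1=[2,4,4,3,0,3](1) P2=[5,4,2,0,5,3](1)
Move 3: P1 pit1 -> P1=[2,0,5,4,1,4](1) P2=[5,4,2,0,5,3](1)
Move 4: P2 pit2 -> P1=[2,0,5,4,1,4](1) P2=[5,4,0,1,6,3](1)
Move 5: P2 pit3 -> P1=[2,0,5,4,1,4](1) P2=[5,4,0,0,7,3](1)
Move 6: P2 pit0 -> P1=[2,0,5,4,1,4](1) P2=[0,5,1,1,8,4](1)
Move 7: P1 pit0 -> P1=[0,1,6,4,1,4](1) P2=[0,5,1,1,8,4](1)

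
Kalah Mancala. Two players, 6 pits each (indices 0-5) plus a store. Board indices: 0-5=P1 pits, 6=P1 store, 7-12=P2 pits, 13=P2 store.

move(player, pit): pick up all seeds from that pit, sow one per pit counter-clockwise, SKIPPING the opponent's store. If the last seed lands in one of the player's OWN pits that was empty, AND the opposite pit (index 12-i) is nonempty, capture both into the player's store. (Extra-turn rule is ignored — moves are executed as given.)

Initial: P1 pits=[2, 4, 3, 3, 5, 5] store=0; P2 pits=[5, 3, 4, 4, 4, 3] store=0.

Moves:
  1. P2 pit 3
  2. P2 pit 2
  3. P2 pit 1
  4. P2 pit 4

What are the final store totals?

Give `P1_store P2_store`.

Answer: 0 3

Derivation:
Move 1: P2 pit3 -> P1=[3,4,3,3,5,5](0) P2=[5,3,4,0,5,4](1)
Move 2: P2 pit2 -> P1=[3,4,3,3,5,5](0) P2=[5,3,0,1,6,5](2)
Move 3: P2 pit1 -> P1=[3,4,3,3,5,5](0) P2=[5,0,1,2,7,5](2)
Move 4: P2 pit4 -> P1=[4,5,4,4,6,5](0) P2=[5,0,1,2,0,6](3)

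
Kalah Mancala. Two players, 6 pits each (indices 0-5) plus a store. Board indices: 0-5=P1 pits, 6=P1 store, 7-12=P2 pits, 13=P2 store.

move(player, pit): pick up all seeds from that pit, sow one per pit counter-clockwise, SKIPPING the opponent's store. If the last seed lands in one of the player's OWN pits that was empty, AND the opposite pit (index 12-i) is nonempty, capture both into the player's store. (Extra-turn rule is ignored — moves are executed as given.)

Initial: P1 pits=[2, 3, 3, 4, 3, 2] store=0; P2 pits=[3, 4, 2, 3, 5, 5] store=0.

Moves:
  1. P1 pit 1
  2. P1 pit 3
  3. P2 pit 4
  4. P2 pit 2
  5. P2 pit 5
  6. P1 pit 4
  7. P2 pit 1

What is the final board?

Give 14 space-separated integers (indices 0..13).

Answer: 5 1 6 1 0 4 2 5 0 2 6 1 1 5

Derivation:
Move 1: P1 pit1 -> P1=[2,0,4,5,4,2](0) P2=[3,4,2,3,5,5](0)
Move 2: P1 pit3 -> P1=[2,0,4,0,5,3](1) P2=[4,5,2,3,5,5](0)
Move 3: P2 pit4 -> P1=[3,1,5,0,5,3](1) P2=[4,5,2,3,0,6](1)
Move 4: P2 pit2 -> P1=[3,0,5,0,5,3](1) P2=[4,5,0,4,0,6](3)
Move 5: P2 pit5 -> P1=[4,1,6,1,6,3](1) P2=[4,5,0,4,0,0](4)
Move 6: P1 pit4 -> P1=[4,1,6,1,0,4](2) P2=[5,6,1,5,0,0](4)
Move 7: P2 pit1 -> P1=[5,1,6,1,0,4](2) P2=[5,0,2,6,1,1](5)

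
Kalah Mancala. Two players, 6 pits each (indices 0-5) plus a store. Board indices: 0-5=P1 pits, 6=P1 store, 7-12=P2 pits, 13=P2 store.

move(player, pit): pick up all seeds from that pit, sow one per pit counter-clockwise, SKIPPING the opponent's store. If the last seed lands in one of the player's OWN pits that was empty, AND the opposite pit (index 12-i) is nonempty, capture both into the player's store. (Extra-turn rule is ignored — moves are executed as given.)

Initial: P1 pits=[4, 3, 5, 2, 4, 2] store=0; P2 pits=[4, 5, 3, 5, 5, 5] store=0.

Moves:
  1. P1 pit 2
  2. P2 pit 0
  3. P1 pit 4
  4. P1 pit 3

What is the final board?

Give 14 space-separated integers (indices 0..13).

Move 1: P1 pit2 -> P1=[4,3,0,3,5,3](1) P2=[5,5,3,5,5,5](0)
Move 2: P2 pit0 -> P1=[4,3,0,3,5,3](1) P2=[0,6,4,6,6,6](0)
Move 3: P1 pit4 -> P1=[4,3,0,3,0,4](2) P2=[1,7,5,6,6,6](0)
Move 4: P1 pit3 -> P1=[4,3,0,0,1,5](3) P2=[1,7,5,6,6,6](0)

Answer: 4 3 0 0 1 5 3 1 7 5 6 6 6 0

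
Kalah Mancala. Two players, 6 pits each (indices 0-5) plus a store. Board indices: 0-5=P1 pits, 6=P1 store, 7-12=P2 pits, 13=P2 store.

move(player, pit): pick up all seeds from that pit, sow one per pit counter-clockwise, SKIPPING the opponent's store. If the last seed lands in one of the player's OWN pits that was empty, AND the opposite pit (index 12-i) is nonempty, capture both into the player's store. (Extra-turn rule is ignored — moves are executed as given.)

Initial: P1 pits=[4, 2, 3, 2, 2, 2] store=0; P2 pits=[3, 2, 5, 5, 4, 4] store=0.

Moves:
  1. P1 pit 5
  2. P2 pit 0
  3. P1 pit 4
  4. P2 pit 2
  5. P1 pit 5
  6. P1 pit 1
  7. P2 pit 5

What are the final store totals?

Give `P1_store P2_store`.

Move 1: P1 pit5 -> P1=[4,2,3,2,2,0](1) P2=[4,2,5,5,4,4](0)
Move 2: P2 pit0 -> P1=[4,2,3,2,2,0](1) P2=[0,3,6,6,5,4](0)
Move 3: P1 pit4 -> P1=[4,2,3,2,0,1](2) P2=[0,3,6,6,5,4](0)
Move 4: P2 pit2 -> P1=[5,3,3,2,0,1](2) P2=[0,3,0,7,6,5](1)
Move 5: P1 pit5 -> P1=[5,3,3,2,0,0](3) P2=[0,3,0,7,6,5](1)
Move 6: P1 pit1 -> P1=[5,0,4,3,0,0](7) P2=[0,0,0,7,6,5](1)
Move 7: P2 pit5 -> P1=[6,1,5,4,0,0](7) P2=[0,0,0,7,6,0](2)

Answer: 7 2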